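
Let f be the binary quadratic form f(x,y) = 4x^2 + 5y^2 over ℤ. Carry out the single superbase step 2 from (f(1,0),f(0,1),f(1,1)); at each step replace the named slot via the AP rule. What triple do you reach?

start (4,5,9) = (f(1,0),f(0,1),f(1,1))
replace slot 2: 2·(4+9) − 5 = 21 → (4,21,9)

4,21,9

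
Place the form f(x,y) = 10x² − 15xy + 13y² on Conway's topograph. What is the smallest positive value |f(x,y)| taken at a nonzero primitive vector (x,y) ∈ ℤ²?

translate: b→5 (≡-15 mod 20), so (10,-15,13)→(10,5,8)
flip: (10,5,8)→(8,-5,10)
reduced (well bottom): (8,-5,10) with a≤c, −a<b≤a
well minimum = a = 8

8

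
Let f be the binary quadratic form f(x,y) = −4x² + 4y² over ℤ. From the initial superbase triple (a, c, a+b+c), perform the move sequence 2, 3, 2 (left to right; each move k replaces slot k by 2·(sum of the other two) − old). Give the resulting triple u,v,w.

start (-4,4,0) = (f(1,0),f(0,1),f(1,1))
replace slot 2: 2·((-4)+0) − 4 = -12 → (-4,-12,0)
replace slot 3: 2·((-4)+(-12)) − 0 = -32 → (-4,-12,-32)
replace slot 2: 2·((-4)+(-32)) − (-12) = -60 → (-4,-60,-32)

-4,-60,-32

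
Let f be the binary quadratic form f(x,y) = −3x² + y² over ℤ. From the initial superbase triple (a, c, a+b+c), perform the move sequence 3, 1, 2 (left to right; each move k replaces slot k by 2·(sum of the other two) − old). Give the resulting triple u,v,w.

start (-3,1,-2) = (f(1,0),f(0,1),f(1,1))
replace slot 3: 2·((-3)+1) − (-2) = -2 → (-3,1,-2)
replace slot 1: 2·(1+(-2)) − (-3) = 1 → (1,1,-2)
replace slot 2: 2·(1+(-2)) − 1 = -3 → (1,-3,-2)

1,-3,-2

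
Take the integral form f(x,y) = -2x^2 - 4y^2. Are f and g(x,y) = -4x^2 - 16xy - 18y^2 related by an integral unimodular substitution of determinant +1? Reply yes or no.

D₁ = -32, D₂ = -32
f is negative-definite; reduce −f:
−f: reduced (well bottom): (2,0,4) with a≤c, −a<b≤a
flip sign back: reduced form of f is (-2,0,-4)
g is negative-definite; reduce −g:
−g: translate: b→0 (≡16 mod 8), so (4,16,18)→(4,0,2)
−g: flip: (4,0,2)→(2,0,4)
−g: reduced (well bottom): (2,0,4) with a≤c, −a<b≤a
flip sign back: reduced form of g is (-2,0,-4)
reduced forms (-2, 0, -4) vs (-2, 0, -4) ⇒ equivalent

yes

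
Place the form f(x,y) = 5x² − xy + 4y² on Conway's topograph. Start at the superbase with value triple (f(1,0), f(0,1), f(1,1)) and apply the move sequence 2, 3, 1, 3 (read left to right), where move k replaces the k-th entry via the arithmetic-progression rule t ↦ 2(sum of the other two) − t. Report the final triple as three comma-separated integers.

start (5,4,8) = (f(1,0),f(0,1),f(1,1))
replace slot 2: 2·(5+8) − 4 = 22 → (5,22,8)
replace slot 3: 2·(5+22) − 8 = 46 → (5,22,46)
replace slot 1: 2·(22+46) − 5 = 131 → (131,22,46)
replace slot 3: 2·(131+22) − 46 = 260 → (131,22,260)

131,22,260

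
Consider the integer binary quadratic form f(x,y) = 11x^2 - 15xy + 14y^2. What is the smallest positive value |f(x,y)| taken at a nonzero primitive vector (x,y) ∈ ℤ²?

translate: b→7 (≡-15 mod 22), so (11,-15,14)→(11,7,10)
flip: (11,7,10)→(10,-7,11)
reduced (well bottom): (10,-7,11) with a≤c, −a<b≤a
well minimum = a = 10

10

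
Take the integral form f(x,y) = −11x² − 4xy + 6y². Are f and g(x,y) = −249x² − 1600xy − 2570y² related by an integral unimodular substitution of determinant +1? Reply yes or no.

D₁ = 280, D₂ = 280
river cycle of f (length 6): (6, 16, -1), (-1, 16, 6), (6, 8, -9), (-9, 10, 5), (5, 10, -9), (-9, 8, 6)
river cycle of g (length 6): (6, 16, -1), (-1, 16, 6), (6, 8, -9), (-9, 10, 5), (5, 10, -9), (-9, 8, 6)
cycles coincide ⇒ equivalent

yes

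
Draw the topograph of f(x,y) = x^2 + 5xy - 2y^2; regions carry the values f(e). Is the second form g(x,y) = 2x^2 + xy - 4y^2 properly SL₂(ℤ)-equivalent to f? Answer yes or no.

D₁ = 33, D₂ = 33
river cycle of f (length 4): (-2, 3, 3), (3, 3, -2), (-2, 5, 1), (1, 5, -2)
river cycle of g (length 4): (2, 5, -1), (-1, 5, 2), (2, 3, -3), (-3, 3, 2)
cycles differ ⇒ inequivalent

no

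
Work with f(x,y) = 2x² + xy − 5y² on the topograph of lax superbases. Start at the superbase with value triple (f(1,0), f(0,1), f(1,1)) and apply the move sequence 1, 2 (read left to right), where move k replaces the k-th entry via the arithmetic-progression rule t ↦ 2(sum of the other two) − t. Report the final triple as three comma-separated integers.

start (2,-5,-2) = (f(1,0),f(0,1),f(1,1))
replace slot 1: 2·((-5)+(-2)) − 2 = -16 → (-16,-5,-2)
replace slot 2: 2·((-16)+(-2)) − (-5) = -31 → (-16,-31,-2)

-16,-31,-2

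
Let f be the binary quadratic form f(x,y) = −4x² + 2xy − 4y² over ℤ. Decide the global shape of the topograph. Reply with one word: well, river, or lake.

D = b²−4ac = 2² − 4·(-4)·(-4) = -60
D < 0 ⇒ definite ⇒ every region one sign ⇒ single well

well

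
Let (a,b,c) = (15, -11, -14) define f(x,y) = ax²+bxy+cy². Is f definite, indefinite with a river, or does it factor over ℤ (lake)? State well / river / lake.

D = b²−4ac = (-11)² − 4·15·(-14) = 961
D = 31² is a perfect square ⇒ form factors over ℤ ⇒ lakes

lake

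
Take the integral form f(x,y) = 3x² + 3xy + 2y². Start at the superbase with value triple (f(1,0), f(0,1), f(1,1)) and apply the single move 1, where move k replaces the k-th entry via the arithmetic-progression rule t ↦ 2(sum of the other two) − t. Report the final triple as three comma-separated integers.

start (3,2,8) = (f(1,0),f(0,1),f(1,1))
replace slot 1: 2·(2+8) − 3 = 17 → (17,2,8)

17,2,8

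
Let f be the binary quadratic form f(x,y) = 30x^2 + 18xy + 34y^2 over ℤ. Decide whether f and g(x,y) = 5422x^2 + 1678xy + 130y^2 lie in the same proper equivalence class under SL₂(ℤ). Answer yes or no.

D₁ = -3756, D₂ = -3756
f: reduced (well bottom): (30,18,34) with a≤c, −a<b≤a
g: flip: (5422,1678,130)→(130,-1678,5422)
g: translate: b→-118 (≡-1678 mod 260), so (130,-1678,5422)→(130,-118,34)
g: flip: (130,-118,34)→(34,118,130)
g: translate: b→-18 (≡118 mod 68), so (34,118,130)→(34,-18,30)
g: flip: (34,-18,30)→(30,18,34)
g: reduced (well bottom): (30,18,34) with a≤c, −a<b≤a
reduced forms (30, 18, 34) vs (30, 18, 34) ⇒ equivalent

yes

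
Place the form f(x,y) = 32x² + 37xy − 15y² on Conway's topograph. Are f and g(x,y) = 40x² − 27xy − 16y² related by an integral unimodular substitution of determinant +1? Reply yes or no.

D₁ = 3289, D₂ = 3289
river cycle of f (length 38): (-15, 53, 8), (8, 43, -45), (-45, 47, 6), (6, 49, -37), (-37, 25, 18), (18, 47, -15), (-15, 43, 24), (24, 53, -5), (-5, 57, 2), (2, 55, -33), … (28 more)
river cycle of g (length 44): (-16, 27, 40), (40, 53, -3), (-3, 55, 22), (22, 33, -25), (-25, 17, 30), (30, 43, -12), (-12, 53, 10), (10, 47, -27), (-27, 7, 30), (30, 53, -4), … (34 more)
cycles differ ⇒ inequivalent

no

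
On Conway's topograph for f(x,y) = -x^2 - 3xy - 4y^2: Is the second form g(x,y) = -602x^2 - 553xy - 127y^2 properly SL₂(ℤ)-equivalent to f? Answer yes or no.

D₁ = -7, D₂ = -7
f is negative-definite; reduce −f:
−f: translate: b→1 (≡3 mod 2), so (1,3,4)→(1,1,2)
−f: reduced (well bottom): (1,1,2) with a≤c, −a<b≤a
flip sign back: reduced form of f is (-1,-1,-2)
g is negative-definite; reduce −g:
−g: flip: (602,553,127)→(127,-553,602)
−g: translate: b→-45 (≡-553 mod 254), so (127,-553,602)→(127,-45,4)
−g: flip: (127,-45,4)→(4,45,127)
−g: translate: b→-3 (≡45 mod 8), so (4,45,127)→(4,-3,1)
−g: flip: (4,-3,1)→(1,3,4)
−g: translate: b→1 (≡3 mod 2), so (1,3,4)→(1,1,2)
−g: reduced (well bottom): (1,1,2) with a≤c, −a<b≤a
flip sign back: reduced form of g is (-1,-1,-2)
reduced forms (-1, -1, -2) vs (-1, -1, -2) ⇒ equivalent

yes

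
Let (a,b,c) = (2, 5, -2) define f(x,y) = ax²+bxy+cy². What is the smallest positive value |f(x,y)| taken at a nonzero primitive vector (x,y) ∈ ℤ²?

river: ρ → (-2,3,4)
river: ρ → (4,5,-1)
river: ρ → (-1,5,4)
river: ρ → (4,3,-2)
river: ρ → (-2,5,2)
river: ρ → (2,3,-4)
river: ρ → (-4,5,1)
river: ρ → (1,5,-4)
river: ρ → (-4,3,2)
river: ρ → (2,5,-2)
closes: descent 0, river 10
min |a| on river = 1

1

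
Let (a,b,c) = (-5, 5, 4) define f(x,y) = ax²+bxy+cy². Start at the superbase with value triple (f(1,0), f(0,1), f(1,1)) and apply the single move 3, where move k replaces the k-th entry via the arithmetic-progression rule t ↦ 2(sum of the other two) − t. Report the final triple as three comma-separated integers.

start (-5,4,4) = (f(1,0),f(0,1),f(1,1))
replace slot 3: 2·((-5)+4) − 4 = -6 → (-5,4,-6)

-5,4,-6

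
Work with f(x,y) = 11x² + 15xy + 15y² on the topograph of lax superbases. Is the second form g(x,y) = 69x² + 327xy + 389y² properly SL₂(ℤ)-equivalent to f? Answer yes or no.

D₁ = -435, D₂ = -435
f: translate: b→-7 (≡15 mod 22), so (11,15,15)→(11,-7,11)
f: flip: (11,-7,11)→(11,7,11)
f: reduced (well bottom): (11,7,11) with a≤c, −a<b≤a
g: translate: b→51 (≡327 mod 138), so (69,327,389)→(69,51,11)
g: flip: (69,51,11)→(11,-51,69)
g: translate: b→-7 (≡-51 mod 22), so (11,-51,69)→(11,-7,11)
g: flip: (11,-7,11)→(11,7,11)
g: reduced (well bottom): (11,7,11) with a≤c, −a<b≤a
reduced forms (11, 7, 11) vs (11, 7, 11) ⇒ equivalent

yes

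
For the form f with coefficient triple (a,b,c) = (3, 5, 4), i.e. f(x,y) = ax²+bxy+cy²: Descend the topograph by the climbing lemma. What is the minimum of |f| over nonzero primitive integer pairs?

translate: b→-1 (≡5 mod 6), so (3,5,4)→(3,-1,2)
flip: (3,-1,2)→(2,1,3)
reduced (well bottom): (2,1,3) with a≤c, −a<b≤a
well minimum = a = 2

2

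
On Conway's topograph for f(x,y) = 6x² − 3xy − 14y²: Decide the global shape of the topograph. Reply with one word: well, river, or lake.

D = b²−4ac = (-3)² − 4·6·(-14) = 345
D > 0 non-square ⇒ indefinite ⇒ periodic river

river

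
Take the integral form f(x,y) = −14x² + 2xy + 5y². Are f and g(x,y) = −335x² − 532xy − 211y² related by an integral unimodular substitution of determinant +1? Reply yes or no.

D₁ = 284, D₂ = 284
river cycle of f (length 8): (5, 8, -11), (-11, 14, 2), (2, 14, -11), (-11, 8, 5), (5, 12, -7), (-7, 16, 1), (1, 16, -7), (-7, 12, 5)
river cycle of g (length 8): (5, 8, -11), (-11, 14, 2), (2, 14, -11), (-11, 8, 5), (5, 12, -7), (-7, 16, 1), (1, 16, -7), (-7, 12, 5)
cycles coincide ⇒ equivalent

yes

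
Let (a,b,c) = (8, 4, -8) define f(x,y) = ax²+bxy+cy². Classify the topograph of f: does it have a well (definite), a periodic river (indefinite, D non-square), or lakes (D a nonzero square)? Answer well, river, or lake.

D = b²−4ac = 4² − 4·8·(-8) = 272
D > 0 non-square ⇒ indefinite ⇒ periodic river

river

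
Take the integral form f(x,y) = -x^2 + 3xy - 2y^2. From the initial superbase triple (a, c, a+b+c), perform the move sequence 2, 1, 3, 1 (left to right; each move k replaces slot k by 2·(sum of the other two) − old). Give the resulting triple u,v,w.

start (-1,-2,0) = (f(1,0),f(0,1),f(1,1))
replace slot 2: 2·((-1)+0) − (-2) = 0 → (-1,0,0)
replace slot 1: 2·(0+0) − (-1) = 1 → (1,0,0)
replace slot 3: 2·(1+0) − 0 = 2 → (1,0,2)
replace slot 1: 2·(0+2) − 1 = 3 → (3,0,2)

3,0,2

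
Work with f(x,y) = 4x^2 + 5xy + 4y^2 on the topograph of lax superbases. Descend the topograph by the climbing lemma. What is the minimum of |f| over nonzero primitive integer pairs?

translate: b→-3 (≡5 mod 8), so (4,5,4)→(4,-3,3)
flip: (4,-3,3)→(3,3,4)
reduced (well bottom): (3,3,4) with a≤c, −a<b≤a
well minimum = a = 3

3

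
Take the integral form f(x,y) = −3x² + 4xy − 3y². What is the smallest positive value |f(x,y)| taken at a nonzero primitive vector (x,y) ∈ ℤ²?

translate: b→2 (≡-4 mod 6), so (3,-4,3)→(3,2,2)
flip: (3,2,2)→(2,-2,3)
translate: b→2 (≡-2 mod 4), so (2,-2,3)→(2,2,3)
reduced (well bottom): (2,2,3) with a≤c, −a<b≤a
well minimum |f| = |-2| = 2 (negative-definite)

2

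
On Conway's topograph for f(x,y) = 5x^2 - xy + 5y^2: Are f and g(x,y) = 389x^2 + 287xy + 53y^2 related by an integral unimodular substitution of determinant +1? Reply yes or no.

D₁ = -99, D₂ = -99
f: flip: (5,-1,5)→(5,1,5)
f: reduced (well bottom): (5,1,5) with a≤c, −a<b≤a
g: flip: (389,287,53)→(53,-287,389)
g: translate: b→31 (≡-287 mod 106), so (53,-287,389)→(53,31,5)
g: flip: (53,31,5)→(5,-31,53)
g: translate: b→-1 (≡-31 mod 10), so (5,-31,53)→(5,-1,5)
g: flip: (5,-1,5)→(5,1,5)
g: reduced (well bottom): (5,1,5) with a≤c, −a<b≤a
reduced forms (5, 1, 5) vs (5, 1, 5) ⇒ equivalent

yes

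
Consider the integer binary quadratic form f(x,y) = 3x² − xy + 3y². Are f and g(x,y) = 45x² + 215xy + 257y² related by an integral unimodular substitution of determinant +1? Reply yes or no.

D₁ = -35, D₂ = -35
f: flip: (3,-1,3)→(3,1,3)
f: reduced (well bottom): (3,1,3) with a≤c, −a<b≤a
g: translate: b→35 (≡215 mod 90), so (45,215,257)→(45,35,7)
g: flip: (45,35,7)→(7,-35,45)
g: translate: b→7 (≡-35 mod 14), so (7,-35,45)→(7,7,3)
g: flip: (7,7,3)→(3,-7,7)
g: translate: b→-1 (≡-7 mod 6), so (3,-7,7)→(3,-1,3)
g: flip: (3,-1,3)→(3,1,3)
g: reduced (well bottom): (3,1,3) with a≤c, −a<b≤a
reduced forms (3, 1, 3) vs (3, 1, 3) ⇒ equivalent

yes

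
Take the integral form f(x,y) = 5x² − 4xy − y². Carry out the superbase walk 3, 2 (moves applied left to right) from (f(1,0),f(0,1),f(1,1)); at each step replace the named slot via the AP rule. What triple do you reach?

start (5,-1,0) = (f(1,0),f(0,1),f(1,1))
replace slot 3: 2·(5+(-1)) − 0 = 8 → (5,-1,8)
replace slot 2: 2·(5+8) − (-1) = 27 → (5,27,8)

5,27,8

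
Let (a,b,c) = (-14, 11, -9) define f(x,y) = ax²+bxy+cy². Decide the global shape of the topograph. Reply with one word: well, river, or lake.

D = b²−4ac = 11² − 4·(-14)·(-9) = -383
D < 0 ⇒ definite ⇒ every region one sign ⇒ single well

well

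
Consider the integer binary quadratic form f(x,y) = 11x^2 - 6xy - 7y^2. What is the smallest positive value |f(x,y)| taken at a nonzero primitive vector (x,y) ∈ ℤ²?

descent: ρ → (-7,6,11)  [lands on river]
river: ρ → (11,16,-2)
river: ρ → (-2,16,11)
river: ρ → (11,6,-7)
river: ρ → (-7,8,10)
river: ρ → (10,12,-5)
river: ρ → (-5,18,1)
river: ρ → (1,18,-5)
river: ρ → (-5,12,10)
river: ρ → (10,8,-7)
closes: descent 1, river 10
min |a| on river = 1

1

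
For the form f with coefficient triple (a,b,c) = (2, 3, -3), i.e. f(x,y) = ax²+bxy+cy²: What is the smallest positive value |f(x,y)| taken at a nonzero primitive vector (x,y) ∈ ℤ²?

river: ρ → (-3,3,2)
river: ρ → (2,5,-1)
river: ρ → (-1,5,2)
river: ρ → (2,3,-3)
closes: descent 0, river 4
min |a| on river = 1

1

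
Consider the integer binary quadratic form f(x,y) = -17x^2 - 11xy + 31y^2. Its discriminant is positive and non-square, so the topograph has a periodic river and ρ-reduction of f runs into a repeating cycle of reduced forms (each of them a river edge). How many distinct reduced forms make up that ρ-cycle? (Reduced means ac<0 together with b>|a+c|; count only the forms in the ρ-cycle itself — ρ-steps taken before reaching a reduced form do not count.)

D = 2229, ⌊√D⌋ = 47
descent: ρ → (31,11,-17)
descent: ρ → (-17,23,25)  [lands on river]
river: ρ → (25,27,-15)
river: ρ → (-15,33,19)
river: ρ → (19,43,-5)
river: ρ → (-5,47,1)
river: ρ → (1,47,-5)
river: ρ → (-5,43,19)
river: ρ → (19,33,-15)
river: ρ → (-15,27,25)
river: ρ → (25,23,-17)
river: ρ → (-17,45,3)
river: ρ → (3,45,-17)
ρ-cycle length = 12 (tail of 2 descent steps not counted)

12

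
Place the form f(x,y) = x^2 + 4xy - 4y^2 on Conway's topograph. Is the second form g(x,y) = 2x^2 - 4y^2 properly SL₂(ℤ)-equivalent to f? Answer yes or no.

D₁ = 32, D₂ = 32
river cycle of f (length 2): (-4, 4, 1), (1, 4, -4)
river cycle of g (length 2): (2, 4, -2), (-2, 4, 2)
cycles differ ⇒ inequivalent

no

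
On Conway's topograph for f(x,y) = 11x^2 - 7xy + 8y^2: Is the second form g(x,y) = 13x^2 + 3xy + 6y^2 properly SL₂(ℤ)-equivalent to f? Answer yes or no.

D₁ = -303, D₂ = -303
f: flip: (11,-7,8)→(8,7,11)
f: reduced (well bottom): (8,7,11) with a≤c, −a<b≤a
g: flip: (13,3,6)→(6,-3,13)
g: reduced (well bottom): (6,-3,13) with a≤c, −a<b≤a
reduced forms (8, 7, 11) vs (6, -3, 13) ⇒ inequivalent

no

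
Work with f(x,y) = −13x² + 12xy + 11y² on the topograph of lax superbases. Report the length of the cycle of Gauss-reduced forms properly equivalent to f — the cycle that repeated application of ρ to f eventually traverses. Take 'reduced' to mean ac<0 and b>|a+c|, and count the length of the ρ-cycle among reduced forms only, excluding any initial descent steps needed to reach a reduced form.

D = 716, ⌊√D⌋ = 26
river: ρ → (11,10,-14)
river: ρ → (-14,18,7)
river: ρ → (7,24,-5)
river: ρ → (-5,26,2)
river: ρ → (2,26,-5)
river: ρ → (-5,24,7)
river: ρ → (7,18,-14)
river: ρ → (-14,10,11)
river: ρ → (11,12,-13)
river: ρ → (-13,14,10)
river: ρ → (10,26,-1)
river: ρ → (-1,26,10)
river: ρ → (10,14,-13)
river: ρ → (-13,12,11)
ρ-cycle length = 14 (tail of 0 descent steps not counted)

14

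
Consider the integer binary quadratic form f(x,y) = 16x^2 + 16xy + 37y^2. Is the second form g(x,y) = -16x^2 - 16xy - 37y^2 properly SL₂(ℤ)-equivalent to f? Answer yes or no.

D₁ = -2112, D₂ = -2112
f: reduced (well bottom): (16,16,37) with a≤c, −a<b≤a
g is negative-definite; reduce −g:
−g: reduced (well bottom): (16,16,37) with a≤c, −a<b≤a
flip sign back: reduced form of g is (-16,-16,-37)
reduced forms (16, 16, 37) vs (-16, -16, -37) ⇒ inequivalent

no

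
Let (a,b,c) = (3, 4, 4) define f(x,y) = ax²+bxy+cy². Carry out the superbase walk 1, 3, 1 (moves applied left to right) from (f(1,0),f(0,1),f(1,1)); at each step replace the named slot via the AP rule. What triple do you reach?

start (3,4,11) = (f(1,0),f(0,1),f(1,1))
replace slot 1: 2·(4+11) − 3 = 27 → (27,4,11)
replace slot 3: 2·(27+4) − 11 = 51 → (27,4,51)
replace slot 1: 2·(4+51) − 27 = 83 → (83,4,51)

83,4,51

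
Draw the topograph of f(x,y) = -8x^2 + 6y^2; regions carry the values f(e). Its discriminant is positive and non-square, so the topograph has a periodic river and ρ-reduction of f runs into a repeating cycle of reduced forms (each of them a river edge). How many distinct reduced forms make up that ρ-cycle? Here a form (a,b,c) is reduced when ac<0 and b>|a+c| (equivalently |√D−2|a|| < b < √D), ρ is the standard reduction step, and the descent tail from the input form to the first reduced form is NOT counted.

D = 192, ⌊√D⌋ = 13
descent: ρ → (6,12,-2)  [lands on river]
river: ρ → (-2,12,6)
ρ-cycle length = 2 (tail of 1 descent step not counted)

2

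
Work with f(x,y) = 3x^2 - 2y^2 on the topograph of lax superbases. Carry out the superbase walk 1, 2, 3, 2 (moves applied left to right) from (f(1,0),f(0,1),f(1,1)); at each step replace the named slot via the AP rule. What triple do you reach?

start (3,-2,1) = (f(1,0),f(0,1),f(1,1))
replace slot 1: 2·((-2)+1) − 3 = -5 → (-5,-2,1)
replace slot 2: 2·((-5)+1) − (-2) = -6 → (-5,-6,1)
replace slot 3: 2·((-5)+(-6)) − 1 = -23 → (-5,-6,-23)
replace slot 2: 2·((-5)+(-23)) − (-6) = -50 → (-5,-50,-23)

-5,-50,-23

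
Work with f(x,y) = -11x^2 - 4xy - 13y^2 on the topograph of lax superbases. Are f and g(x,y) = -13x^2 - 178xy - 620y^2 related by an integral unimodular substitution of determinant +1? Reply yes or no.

D₁ = -556, D₂ = -556
f is negative-definite; reduce −f:
−f: reduced (well bottom): (11,4,13) with a≤c, −a<b≤a
flip sign back: reduced form of f is (-11,-4,-13)
g is negative-definite; reduce −g:
−g: translate: b→-4 (≡178 mod 26), so (13,178,620)→(13,-4,11)
−g: flip: (13,-4,11)→(11,4,13)
−g: reduced (well bottom): (11,4,13) with a≤c, −a<b≤a
flip sign back: reduced form of g is (-11,-4,-13)
reduced forms (-11, -4, -13) vs (-11, -4, -13) ⇒ equivalent

yes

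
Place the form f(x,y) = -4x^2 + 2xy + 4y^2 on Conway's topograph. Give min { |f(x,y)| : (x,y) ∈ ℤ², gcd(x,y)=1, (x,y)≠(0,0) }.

river: ρ → (4,6,-2)
river: ρ → (-2,6,4)
river: ρ → (4,2,-4)
river: ρ → (-4,6,2)
river: ρ → (2,6,-4)
river: ρ → (-4,2,4)
closes: descent 0, river 6
min |a| on river = 2

2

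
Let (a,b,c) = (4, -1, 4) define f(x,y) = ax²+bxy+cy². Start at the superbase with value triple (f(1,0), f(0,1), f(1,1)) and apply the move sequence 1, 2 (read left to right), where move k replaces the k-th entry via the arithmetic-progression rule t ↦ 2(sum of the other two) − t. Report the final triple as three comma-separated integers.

start (4,4,7) = (f(1,0),f(0,1),f(1,1))
replace slot 1: 2·(4+7) − 4 = 18 → (18,4,7)
replace slot 2: 2·(18+7) − 4 = 46 → (18,46,7)

18,46,7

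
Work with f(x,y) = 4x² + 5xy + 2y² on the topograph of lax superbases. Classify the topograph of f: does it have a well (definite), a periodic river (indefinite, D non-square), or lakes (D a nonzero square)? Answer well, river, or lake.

D = b²−4ac = 5² − 4·4·2 = -7
D < 0 ⇒ definite ⇒ every region one sign ⇒ single well

well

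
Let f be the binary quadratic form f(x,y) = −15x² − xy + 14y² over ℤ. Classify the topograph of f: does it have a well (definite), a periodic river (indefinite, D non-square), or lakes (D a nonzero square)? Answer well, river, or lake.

D = b²−4ac = (-1)² − 4·(-15)·14 = 841
D = 29² is a perfect square ⇒ form factors over ℤ ⇒ lakes

lake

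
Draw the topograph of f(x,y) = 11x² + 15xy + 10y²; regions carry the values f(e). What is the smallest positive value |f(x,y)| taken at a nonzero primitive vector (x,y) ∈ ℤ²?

translate: b→-7 (≡15 mod 22), so (11,15,10)→(11,-7,6)
flip: (11,-7,6)→(6,7,11)
translate: b→-5 (≡7 mod 12), so (6,7,11)→(6,-5,10)
reduced (well bottom): (6,-5,10) with a≤c, −a<b≤a
well minimum = a = 6

6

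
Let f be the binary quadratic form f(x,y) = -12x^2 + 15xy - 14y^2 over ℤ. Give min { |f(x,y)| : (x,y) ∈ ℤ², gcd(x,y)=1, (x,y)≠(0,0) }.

translate: b→9 (≡-15 mod 24), so (12,-15,14)→(12,9,11)
flip: (12,9,11)→(11,-9,12)
reduced (well bottom): (11,-9,12) with a≤c, −a<b≤a
well minimum |f| = |-11| = 11 (negative-definite)

11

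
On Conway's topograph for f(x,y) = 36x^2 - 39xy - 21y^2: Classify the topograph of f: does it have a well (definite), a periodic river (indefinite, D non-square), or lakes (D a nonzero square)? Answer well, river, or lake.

D = b²−4ac = (-39)² − 4·36·(-21) = 4545
D > 0 non-square ⇒ indefinite ⇒ periodic river

river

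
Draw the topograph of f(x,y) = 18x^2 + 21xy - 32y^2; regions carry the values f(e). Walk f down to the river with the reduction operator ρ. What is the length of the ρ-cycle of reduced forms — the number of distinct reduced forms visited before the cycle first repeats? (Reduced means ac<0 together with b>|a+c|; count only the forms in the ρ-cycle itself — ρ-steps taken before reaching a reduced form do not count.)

D = 2745, ⌊√D⌋ = 52
river: ρ → (-32,43,7)
river: ρ → (7,41,-38)
river: ρ → (-38,35,10)
river: ρ → (10,45,-18)
river: ρ → (-18,27,28)
river: ρ → (28,29,-17)
river: ρ → (-17,39,18)
river: ρ → (18,33,-23)
river: ρ → (-23,13,28)
river: ρ → (28,43,-8)
river: ρ → (-8,37,43)
river: ρ → (43,49,-2)
river: ρ → (-2,51,18)
river: ρ → (18,21,-32)
ρ-cycle length = 14 (tail of 0 descent steps not counted)

14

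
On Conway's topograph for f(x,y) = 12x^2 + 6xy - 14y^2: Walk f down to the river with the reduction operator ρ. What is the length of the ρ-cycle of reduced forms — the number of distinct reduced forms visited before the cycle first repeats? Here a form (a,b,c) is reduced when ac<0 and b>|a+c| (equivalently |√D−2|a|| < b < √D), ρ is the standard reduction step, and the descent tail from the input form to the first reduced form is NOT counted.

D = 708, ⌊√D⌋ = 26
river: ρ → (-14,22,4)
river: ρ → (4,26,-2)
river: ρ → (-2,26,4)
river: ρ → (4,22,-14)
river: ρ → (-14,6,12)
river: ρ → (12,18,-8)
river: ρ → (-8,14,16)
river: ρ → (16,18,-6)
river: ρ → (-6,18,16)
river: ρ → (16,14,-8)
river: ρ → (-8,18,12)
river: ρ → (12,6,-14)
ρ-cycle length = 12 (tail of 0 descent steps not counted)

12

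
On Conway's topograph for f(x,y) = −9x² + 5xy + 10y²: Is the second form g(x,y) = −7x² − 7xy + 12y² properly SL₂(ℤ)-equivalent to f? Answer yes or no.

D₁ = 385, D₂ = 385
river cycle of f (length 12): (10, 15, -4), (-4, 17, 6), (6, 19, -1), (-1, 19, 6), (6, 17, -4), (-4, 15, 10), (10, 5, -9), (-9, 13, 6), (6, 11, -11), (-11, 11, 6), … (2 more)
river cycle of g (length 10): (12, 7, -7), (-7, 7, 12), (12, 17, -2), (-2, 19, 3), (3, 17, -8), (-8, 15, 5), (5, 15, -8), (-8, 17, 3), (3, 19, -2), (-2, 17, 12)
cycles differ ⇒ inequivalent

no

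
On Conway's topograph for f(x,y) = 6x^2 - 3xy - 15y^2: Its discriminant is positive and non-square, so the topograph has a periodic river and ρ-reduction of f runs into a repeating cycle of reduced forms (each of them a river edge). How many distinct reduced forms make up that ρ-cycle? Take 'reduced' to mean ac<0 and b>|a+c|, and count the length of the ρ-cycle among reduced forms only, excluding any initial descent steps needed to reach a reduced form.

D = 369, ⌊√D⌋ = 19
descent: ρ → (-15,3,6)
descent: ρ → (6,9,-12)  [lands on river]
river: ρ → (-12,15,3)
river: ρ → (3,15,-12)
river: ρ → (-12,9,6)
river: ρ → (6,15,-6)
river: ρ → (-6,9,12)
river: ρ → (12,15,-3)
river: ρ → (-3,15,12)
river: ρ → (12,9,-6)
river: ρ → (-6,15,6)
ρ-cycle length = 10 (tail of 2 descent steps not counted)

10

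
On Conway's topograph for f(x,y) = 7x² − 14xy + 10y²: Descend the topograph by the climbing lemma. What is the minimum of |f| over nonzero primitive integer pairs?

translate: b→0 (≡-14 mod 14), so (7,-14,10)→(7,0,3)
flip: (7,0,3)→(3,0,7)
reduced (well bottom): (3,0,7) with a≤c, −a<b≤a
well minimum = a = 3

3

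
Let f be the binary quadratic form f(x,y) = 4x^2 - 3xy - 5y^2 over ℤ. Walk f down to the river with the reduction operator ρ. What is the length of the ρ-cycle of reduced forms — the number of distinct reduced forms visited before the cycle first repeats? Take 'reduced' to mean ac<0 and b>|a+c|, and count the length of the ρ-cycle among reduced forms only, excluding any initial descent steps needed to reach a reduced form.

D = 89, ⌊√D⌋ = 9
descent: ρ → (-5,3,4)  [lands on river]
river: ρ → (4,5,-4)
river: ρ → (-4,3,5)
river: ρ → (5,7,-2)
river: ρ → (-2,9,1)
river: ρ → (1,9,-2)
river: ρ → (-2,7,5)
river: ρ → (5,3,-4)
river: ρ → (-4,5,4)
river: ρ → (4,3,-5)
river: ρ → (-5,7,2)
river: ρ → (2,9,-1)
river: ρ → (-1,9,2)
river: ρ → (2,7,-5)
ρ-cycle length = 14 (tail of 1 descent step not counted)

14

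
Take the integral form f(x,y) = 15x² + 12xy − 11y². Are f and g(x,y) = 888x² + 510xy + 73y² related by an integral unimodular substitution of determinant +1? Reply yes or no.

D₁ = 804, D₂ = 804
river cycle of f (length 14): (-11, 10, 16), (16, 22, -5), (-5, 28, 1), (1, 28, -5), (-5, 22, 16), (16, 10, -11), (-11, 12, 15), (15, 18, -8), (-8, 14, 19), (19, 24, -3), … (4 more)
river cycle of g (length 14): (15, 12, -11), (-11, 10, 16), (16, 22, -5), (-5, 28, 1), (1, 28, -5), (-5, 22, 16), (16, 10, -11), (-11, 12, 15), (15, 18, -8), (-8, 14, 19), … (4 more)
cycles coincide ⇒ equivalent

yes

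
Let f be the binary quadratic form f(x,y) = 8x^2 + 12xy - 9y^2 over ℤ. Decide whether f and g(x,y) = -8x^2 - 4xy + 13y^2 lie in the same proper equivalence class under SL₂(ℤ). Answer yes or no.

D₁ = 432, D₂ = 432
river cycle of f (length 8): (-9, 6, 11), (11, 16, -4), (-4, 16, 11), (11, 6, -9), (-9, 12, 8), (8, 20, -1), (-1, 20, 8), (8, 12, -9)
river cycle of g (length 8): (-8, 12, 9), (9, 6, -11), (-11, 16, 4), (4, 16, -11), (-11, 6, 9), (9, 12, -8), (-8, 20, 1), (1, 20, -8)
cycles differ ⇒ inequivalent

no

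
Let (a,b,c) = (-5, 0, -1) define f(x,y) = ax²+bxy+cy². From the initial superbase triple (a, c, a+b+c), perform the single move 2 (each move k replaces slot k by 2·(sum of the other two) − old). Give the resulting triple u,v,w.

start (-5,-1,-6) = (f(1,0),f(0,1),f(1,1))
replace slot 2: 2·((-5)+(-6)) − (-1) = -21 → (-5,-21,-6)

-5,-21,-6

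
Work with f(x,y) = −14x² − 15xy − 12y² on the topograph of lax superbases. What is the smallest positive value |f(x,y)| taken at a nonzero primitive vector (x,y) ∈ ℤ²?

translate: b→-13 (≡15 mod 28), so (14,15,12)→(14,-13,11)
flip: (14,-13,11)→(11,13,14)
translate: b→-9 (≡13 mod 22), so (11,13,14)→(11,-9,12)
reduced (well bottom): (11,-9,12) with a≤c, −a<b≤a
well minimum |f| = |-11| = 11 (negative-definite)

11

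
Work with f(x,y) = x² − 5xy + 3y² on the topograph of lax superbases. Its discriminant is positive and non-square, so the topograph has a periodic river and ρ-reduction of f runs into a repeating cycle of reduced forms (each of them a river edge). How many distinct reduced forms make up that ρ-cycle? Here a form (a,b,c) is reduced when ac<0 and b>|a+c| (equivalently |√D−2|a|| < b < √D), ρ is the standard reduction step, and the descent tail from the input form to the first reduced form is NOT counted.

D = 13, ⌊√D⌋ = 3
descent: ρ → (3,-1,-1)
descent: ρ → (-1,3,1)  [lands on river]
river: ρ → (1,3,-1)
ρ-cycle length = 2 (tail of 2 descent steps not counted)

2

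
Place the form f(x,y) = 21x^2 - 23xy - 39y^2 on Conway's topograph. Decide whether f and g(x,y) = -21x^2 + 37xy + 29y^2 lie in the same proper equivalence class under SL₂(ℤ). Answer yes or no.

D₁ = 3805, D₂ = 3805
river cycle of f (length 6): (-39, 23, 21), (21, 61, -1), (-1, 61, 21), (21, 23, -39), (-39, 55, 5), (5, 55, -39)
river cycle of g (length 10): (29, 21, -29), (-29, 37, 21), (21, 47, -19), (-19, 29, 39), (39, 49, -9), (-9, 59, 9), (9, 49, -39), (-39, 29, 19), (19, 47, -21), (-21, 37, 29)
cycles differ ⇒ inequivalent

no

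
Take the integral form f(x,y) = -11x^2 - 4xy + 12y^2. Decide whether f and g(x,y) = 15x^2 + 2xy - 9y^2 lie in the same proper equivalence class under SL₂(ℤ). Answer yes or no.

D₁ = 544, D₂ = 544
river cycle of f (length 4): (12, 4, -11), (-11, 18, 5), (5, 22, -3), (-3, 20, 12)
river cycle of g (length 4): (-9, 16, 8), (8, 16, -9), (-9, 20, 4), (4, 20, -9)
cycles differ ⇒ inequivalent

no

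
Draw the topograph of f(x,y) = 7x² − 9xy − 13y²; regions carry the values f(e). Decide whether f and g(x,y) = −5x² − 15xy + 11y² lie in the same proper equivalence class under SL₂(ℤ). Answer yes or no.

D₁ = 445, D₂ = 445
river cycle of f (length 6): (-13, 9, 7), (7, 19, -3), (-3, 17, 13), (13, 9, -7), (-7, 19, 3), (3, 17, -13)
river cycle of g (length 10): (11, 15, -5), (-5, 15, 11), (11, 7, -9), (-9, 11, 9), (9, 7, -11), (-11, 15, 5), (5, 15, -11), (-11, 7, 9), (9, 11, -9), (-9, 7, 11)
cycles differ ⇒ inequivalent

no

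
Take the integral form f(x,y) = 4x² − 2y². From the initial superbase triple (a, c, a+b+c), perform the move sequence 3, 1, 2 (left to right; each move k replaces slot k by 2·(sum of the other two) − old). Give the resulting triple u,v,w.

start (4,-2,2) = (f(1,0),f(0,1),f(1,1))
replace slot 3: 2·(4+(-2)) − 2 = 2 → (4,-2,2)
replace slot 1: 2·((-2)+2) − 4 = -4 → (-4,-2,2)
replace slot 2: 2·((-4)+2) − (-2) = -2 → (-4,-2,2)

-4,-2,2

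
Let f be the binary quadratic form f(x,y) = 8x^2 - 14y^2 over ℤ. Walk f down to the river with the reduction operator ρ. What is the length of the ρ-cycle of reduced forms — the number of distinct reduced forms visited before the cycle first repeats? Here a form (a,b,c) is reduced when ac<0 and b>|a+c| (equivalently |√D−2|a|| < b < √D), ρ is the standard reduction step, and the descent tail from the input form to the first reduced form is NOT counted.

D = 448, ⌊√D⌋ = 21
descent: ρ → (-14,0,8)
descent: ρ → (8,16,-6)  [lands on river]
river: ρ → (-6,20,2)
river: ρ → (2,20,-6)
river: ρ → (-6,16,8)
ρ-cycle length = 4 (tail of 2 descent steps not counted)

4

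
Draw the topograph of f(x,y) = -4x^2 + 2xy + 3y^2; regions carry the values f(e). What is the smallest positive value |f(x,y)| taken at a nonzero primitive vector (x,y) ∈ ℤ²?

river: ρ → (3,4,-3)
river: ρ → (-3,2,4)
river: ρ → (4,6,-1)
river: ρ → (-1,6,4)
river: ρ → (4,2,-3)
river: ρ → (-3,4,3)
river: ρ → (3,2,-4)
river: ρ → (-4,6,1)
river: ρ → (1,6,-4)
river: ρ → (-4,2,3)
closes: descent 0, river 10
min |a| on river = 1

1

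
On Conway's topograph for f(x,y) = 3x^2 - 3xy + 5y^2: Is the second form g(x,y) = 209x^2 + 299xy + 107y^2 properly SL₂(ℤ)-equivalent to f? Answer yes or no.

D₁ = -51, D₂ = -51
f: translate: b→3 (≡-3 mod 6), so (3,-3,5)→(3,3,5)
f: reduced (well bottom): (3,3,5) with a≤c, −a<b≤a
g: translate: b→-119 (≡299 mod 418), so (209,299,107)→(209,-119,17)
g: flip: (209,-119,17)→(17,119,209)
g: translate: b→17 (≡119 mod 34), so (17,119,209)→(17,17,5)
g: flip: (17,17,5)→(5,-17,17)
g: translate: b→3 (≡-17 mod 10), so (5,-17,17)→(5,3,3)
g: flip: (5,3,3)→(3,-3,5)
g: translate: b→3 (≡-3 mod 6), so (3,-3,5)→(3,3,5)
g: reduced (well bottom): (3,3,5) with a≤c, −a<b≤a
reduced forms (3, 3, 5) vs (3, 3, 5) ⇒ equivalent

yes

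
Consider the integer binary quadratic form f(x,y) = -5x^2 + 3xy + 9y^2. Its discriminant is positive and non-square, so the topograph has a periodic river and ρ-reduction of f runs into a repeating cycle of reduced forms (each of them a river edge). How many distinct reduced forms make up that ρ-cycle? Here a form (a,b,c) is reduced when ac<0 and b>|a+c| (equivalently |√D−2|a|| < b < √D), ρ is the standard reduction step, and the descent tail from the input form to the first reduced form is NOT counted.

D = 189, ⌊√D⌋ = 13
descent: ρ → (9,-3,-5)
descent: ρ → (-5,13,1)  [lands on river]
river: ρ → (1,13,-5)
river: ρ → (-5,7,7)
river: ρ → (7,7,-5)
ρ-cycle length = 4 (tail of 2 descent steps not counted)

4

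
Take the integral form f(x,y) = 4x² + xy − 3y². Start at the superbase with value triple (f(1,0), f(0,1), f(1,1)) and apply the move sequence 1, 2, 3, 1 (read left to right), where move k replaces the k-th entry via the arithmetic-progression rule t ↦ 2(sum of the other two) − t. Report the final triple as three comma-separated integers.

start (4,-3,2) = (f(1,0),f(0,1),f(1,1))
replace slot 1: 2·((-3)+2) − 4 = -6 → (-6,-3,2)
replace slot 2: 2·((-6)+2) − (-3) = -5 → (-6,-5,2)
replace slot 3: 2·((-6)+(-5)) − 2 = -24 → (-6,-5,-24)
replace slot 1: 2·((-5)+(-24)) − (-6) = -52 → (-52,-5,-24)

-52,-5,-24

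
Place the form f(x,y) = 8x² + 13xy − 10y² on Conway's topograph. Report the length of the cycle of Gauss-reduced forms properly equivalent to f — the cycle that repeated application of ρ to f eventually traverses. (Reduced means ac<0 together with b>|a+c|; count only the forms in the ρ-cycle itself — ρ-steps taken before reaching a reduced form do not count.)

D = 489, ⌊√D⌋ = 22
river: ρ → (-10,7,11)
river: ρ → (11,15,-6)
river: ρ → (-6,21,2)
river: ρ → (2,19,-16)
river: ρ → (-16,13,5)
river: ρ → (5,17,-10)
river: ρ → (-10,3,12)
river: ρ → (12,21,-1)
river: ρ → (-1,21,12)
river: ρ → (12,3,-10)
river: ρ → (-10,17,5)
river: ρ → (5,13,-16)
river: ρ → (-16,19,2)
river: ρ → (2,21,-6)
river: ρ → (-6,15,11)
river: ρ → (11,7,-10)
river: ρ → (-10,13,8)
river: ρ → (8,19,-4)
river: ρ → (-4,21,3)
river: ρ → (3,21,-4)
river: ρ → (-4,19,8)
river: ρ → (8,13,-10)
ρ-cycle length = 22 (tail of 0 descent steps not counted)

22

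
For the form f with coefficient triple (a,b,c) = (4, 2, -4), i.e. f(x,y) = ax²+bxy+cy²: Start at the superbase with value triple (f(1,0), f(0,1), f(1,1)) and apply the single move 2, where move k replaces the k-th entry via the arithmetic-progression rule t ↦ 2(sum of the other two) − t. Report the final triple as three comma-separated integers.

start (4,-4,2) = (f(1,0),f(0,1),f(1,1))
replace slot 2: 2·(4+2) − (-4) = 16 → (4,16,2)

4,16,2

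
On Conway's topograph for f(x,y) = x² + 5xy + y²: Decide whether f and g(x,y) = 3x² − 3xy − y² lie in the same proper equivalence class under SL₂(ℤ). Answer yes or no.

D₁ = 21, D₂ = 21
river cycle of f (length 2): (1, 3, -3), (-3, 3, 1)
river cycle of g (length 2): (-1, 3, 3), (3, 3, -1)
cycles differ ⇒ inequivalent

no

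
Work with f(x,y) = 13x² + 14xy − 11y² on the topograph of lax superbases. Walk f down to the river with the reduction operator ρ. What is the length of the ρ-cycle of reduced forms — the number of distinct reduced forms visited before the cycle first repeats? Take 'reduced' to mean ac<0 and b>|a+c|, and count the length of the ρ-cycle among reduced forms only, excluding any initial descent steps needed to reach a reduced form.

D = 768, ⌊√D⌋ = 27
river: ρ → (-11,8,16)
river: ρ → (16,24,-3)
river: ρ → (-3,24,16)
river: ρ → (16,8,-11)
river: ρ → (-11,14,13)
river: ρ → (13,12,-12)
river: ρ → (-12,12,13)
river: ρ → (13,14,-11)
ρ-cycle length = 8 (tail of 0 descent steps not counted)

8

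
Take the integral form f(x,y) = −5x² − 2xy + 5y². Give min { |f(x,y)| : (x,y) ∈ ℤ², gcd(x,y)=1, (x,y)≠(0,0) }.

descent: ρ → (5,2,-5)  [lands on river]
river: ρ → (-5,8,2)
river: ρ → (2,8,-5)
river: ρ → (-5,2,5)
river: ρ → (5,8,-2)
river: ρ → (-2,8,5)
closes: descent 1, river 6
min |a| on river = 2

2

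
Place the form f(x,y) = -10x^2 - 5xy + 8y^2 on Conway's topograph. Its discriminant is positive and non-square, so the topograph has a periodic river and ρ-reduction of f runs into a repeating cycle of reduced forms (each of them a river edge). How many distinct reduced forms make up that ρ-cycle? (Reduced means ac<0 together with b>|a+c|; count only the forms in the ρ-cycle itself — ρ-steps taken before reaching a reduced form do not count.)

D = 345, ⌊√D⌋ = 18
descent: ρ → (8,5,-10)  [lands on river]
river: ρ → (-10,15,3)
river: ρ → (3,15,-10)
river: ρ → (-10,5,8)
river: ρ → (8,11,-7)
river: ρ → (-7,17,2)
river: ρ → (2,15,-15)
river: ρ → (-15,15,2)
river: ρ → (2,17,-7)
river: ρ → (-7,11,8)
ρ-cycle length = 10 (tail of 1 descent step not counted)

10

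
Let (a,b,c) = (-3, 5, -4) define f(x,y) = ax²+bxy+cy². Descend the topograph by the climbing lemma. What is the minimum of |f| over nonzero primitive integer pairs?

translate: b→1 (≡-5 mod 6), so (3,-5,4)→(3,1,2)
flip: (3,1,2)→(2,-1,3)
reduced (well bottom): (2,-1,3) with a≤c, −a<b≤a
well minimum |f| = |-2| = 2 (negative-definite)

2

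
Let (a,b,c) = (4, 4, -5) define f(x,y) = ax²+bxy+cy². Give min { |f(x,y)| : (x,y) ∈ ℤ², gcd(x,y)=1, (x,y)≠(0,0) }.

river: ρ → (-5,6,3)
river: ρ → (3,6,-5)
river: ρ → (-5,4,4)
river: ρ → (4,4,-5)
closes: descent 0, river 4
min |a| on river = 3

3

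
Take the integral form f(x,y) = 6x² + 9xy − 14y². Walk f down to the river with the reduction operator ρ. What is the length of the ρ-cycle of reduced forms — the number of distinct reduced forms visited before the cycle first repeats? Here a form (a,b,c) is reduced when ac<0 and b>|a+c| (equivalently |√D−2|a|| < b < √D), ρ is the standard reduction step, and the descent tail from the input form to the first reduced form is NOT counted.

D = 417, ⌊√D⌋ = 20
river: ρ → (-14,19,1)
river: ρ → (1,19,-14)
river: ρ → (-14,9,6)
river: ρ → (6,15,-8)
river: ρ → (-8,17,4)
river: ρ → (4,15,-12)
river: ρ → (-12,9,7)
river: ρ → (7,19,-2)
river: ρ → (-2,17,16)
river: ρ → (16,15,-3)
river: ρ → (-3,15,16)
river: ρ → (16,17,-2)
river: ρ → (-2,19,7)
river: ρ → (7,9,-12)
river: ρ → (-12,15,4)
river: ρ → (4,17,-8)
river: ρ → (-8,15,6)
river: ρ → (6,9,-14)
ρ-cycle length = 18 (tail of 0 descent steps not counted)

18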